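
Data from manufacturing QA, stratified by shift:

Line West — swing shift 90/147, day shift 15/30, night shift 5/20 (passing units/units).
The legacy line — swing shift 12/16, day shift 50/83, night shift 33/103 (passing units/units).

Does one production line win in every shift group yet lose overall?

Swing shift: Line West 90/147 = 61.2%, the legacy line 12/16 = 75.0% → the legacy line
Day shift: Line West 15/30 = 50.0%, the legacy line 50/83 = 60.2% → the legacy line
Night shift: Line West 5/20 = 25.0%, the legacy line 33/103 = 32.0% → the legacy line
Overall: Line West 110/197 = 55.8%, the legacy line 95/202 = 47.0% → Line West
The legacy line wins each shift group but Line West wins overall — the comparison reverses. The legacy line's units skew toward night shift, which has a lower base rate.

Yes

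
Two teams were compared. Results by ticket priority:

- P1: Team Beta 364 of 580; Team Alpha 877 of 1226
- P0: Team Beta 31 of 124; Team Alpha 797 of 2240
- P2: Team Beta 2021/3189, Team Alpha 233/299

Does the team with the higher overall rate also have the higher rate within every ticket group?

No

P1: Team Beta 364/580 = 62.8%, Team Alpha 877/1226 = 71.5% → Team Alpha
P0: Team Beta 31/124 = 25.0%, Team Alpha 797/2240 = 35.6% → Team Alpha
P2: Team Beta 2021/3189 = 63.4%, Team Alpha 233/299 = 77.9% → Team Alpha
Overall: Team Beta 2416/3893 = 62.1%, Team Alpha 1907/3765 = 50.7% → Team Beta
Team Alpha wins each ticket group but Team Beta wins overall — the comparison reverses. Team Alpha's tickets skew toward P0, which has a lower base rate.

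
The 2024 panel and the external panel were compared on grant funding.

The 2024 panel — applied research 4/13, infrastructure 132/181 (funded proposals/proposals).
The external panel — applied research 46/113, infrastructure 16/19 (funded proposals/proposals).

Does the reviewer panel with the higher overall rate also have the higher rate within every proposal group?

No

Applied research: the 2024 panel 4/13 = 30.8%, the external panel 46/113 = 40.7% → the external panel
Infrastructure: the 2024 panel 132/181 = 72.9%, the external panel 16/19 = 84.2% → the external panel
Overall: the 2024 panel 136/194 = 70.1%, the external panel 62/132 = 47.0% → the 2024 panel
The external panel wins each proposal group but the 2024 panel wins overall — the comparison reverses. The external panel's proposals skew toward applied research, which has a lower base rate.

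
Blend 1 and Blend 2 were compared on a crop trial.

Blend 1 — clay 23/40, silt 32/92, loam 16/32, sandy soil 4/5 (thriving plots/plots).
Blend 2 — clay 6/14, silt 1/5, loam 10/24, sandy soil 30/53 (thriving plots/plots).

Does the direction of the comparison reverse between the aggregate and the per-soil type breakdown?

Yes

Clay: Blend 1 23/40 = 57.5%, Blend 2 6/14 = 42.9% → Blend 1
Silt: Blend 1 32/92 = 34.8%, Blend 2 1/5 = 20.0% → Blend 1
Loam: Blend 1 16/32 = 50.0%, Blend 2 10/24 = 41.7% → Blend 1
Sandy soil: Blend 1 4/5 = 80.0%, Blend 2 30/53 = 56.6% → Blend 1
Overall: Blend 1 75/169 = 44.4%, Blend 2 47/96 = 49.0% → Blend 2
Blend 1 wins each soil group but Blend 2 wins overall — the comparison reverses. Blend 1's plots skew toward silt, which has a lower base rate.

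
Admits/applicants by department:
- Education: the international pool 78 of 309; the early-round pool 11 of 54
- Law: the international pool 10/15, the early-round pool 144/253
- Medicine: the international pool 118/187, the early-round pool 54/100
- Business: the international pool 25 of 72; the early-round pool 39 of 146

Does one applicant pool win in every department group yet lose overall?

Education: the international pool 78/309 = 25.2%, the early-round pool 11/54 = 20.4% → the international pool
Law: the international pool 10/15 = 66.7%, the early-round pool 144/253 = 56.9% → the international pool
Medicine: the international pool 118/187 = 63.1%, the early-round pool 54/100 = 54.0% → the international pool
Business: the international pool 25/72 = 34.7%, the early-round pool 39/146 = 26.7% → the international pool
Overall: the international pool 231/583 = 39.6%, the early-round pool 248/553 = 44.8% → the early-round pool
The international pool wins each department group but the early-round pool wins overall — the comparison reverses. The international pool's applicants skew toward Education, which has a lower base rate.

Yes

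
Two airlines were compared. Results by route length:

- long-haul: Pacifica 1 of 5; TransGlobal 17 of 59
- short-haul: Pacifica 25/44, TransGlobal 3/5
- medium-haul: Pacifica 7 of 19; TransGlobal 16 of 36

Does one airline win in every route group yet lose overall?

Yes

Long-haul: Pacifica 1/5 = 20.0%, TransGlobal 17/59 = 28.8% → TransGlobal
Short-haul: Pacifica 25/44 = 56.8%, TransGlobal 3/5 = 60.0% → TransGlobal
Medium-haul: Pacifica 7/19 = 36.8%, TransGlobal 16/36 = 44.4% → TransGlobal
Overall: Pacifica 33/68 = 48.5%, TransGlobal 36/100 = 36.0% → Pacifica
TransGlobal wins each route group but Pacifica wins overall — the comparison reverses. TransGlobal's flights skew toward long-haul, which has a lower base rate.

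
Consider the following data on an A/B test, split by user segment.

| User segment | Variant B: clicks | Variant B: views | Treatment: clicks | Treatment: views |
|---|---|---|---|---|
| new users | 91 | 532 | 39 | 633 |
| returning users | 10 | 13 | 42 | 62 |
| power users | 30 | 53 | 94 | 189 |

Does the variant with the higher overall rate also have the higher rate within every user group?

Yes

New users: Variant B 91/532 = 17.1%, Treatment 39/633 = 6.2% → Variant B
Returning users: Variant B 10/13 = 76.9%, Treatment 42/62 = 67.7% → Variant B
Power users: Variant B 30/53 = 56.6%, Treatment 94/189 = 49.7% → Variant B
Overall: Variant B 131/598 = 21.9%, Treatment 175/884 = 19.8% → Variant B
Variant B wins overall and in every user group — no reversal.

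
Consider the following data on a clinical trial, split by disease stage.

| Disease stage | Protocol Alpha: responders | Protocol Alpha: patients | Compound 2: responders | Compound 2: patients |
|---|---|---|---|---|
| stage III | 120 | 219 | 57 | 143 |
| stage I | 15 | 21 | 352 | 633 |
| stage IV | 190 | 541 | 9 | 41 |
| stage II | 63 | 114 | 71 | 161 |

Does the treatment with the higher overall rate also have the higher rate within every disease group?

No

Stage III: Protocol Alpha 120/219 = 54.8%, Compound 2 57/143 = 39.9% → Protocol Alpha
Stage I: Protocol Alpha 15/21 = 71.4%, Compound 2 352/633 = 55.6% → Protocol Alpha
Stage IV: Protocol Alpha 190/541 = 35.1%, Compound 2 9/41 = 22.0% → Protocol Alpha
Stage II: Protocol Alpha 63/114 = 55.3%, Compound 2 71/161 = 44.1% → Protocol Alpha
Overall: Protocol Alpha 388/895 = 43.4%, Compound 2 489/978 = 50.0% → Compound 2
Protocol Alpha wins each disease group but Compound 2 wins overall — the comparison reverses. Protocol Alpha's patients skew toward stage IV, which has a lower base rate.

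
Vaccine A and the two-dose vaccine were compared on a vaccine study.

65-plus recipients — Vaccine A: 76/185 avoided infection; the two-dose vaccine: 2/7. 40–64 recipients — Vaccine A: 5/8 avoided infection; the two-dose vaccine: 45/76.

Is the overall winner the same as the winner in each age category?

65-plus: Vaccine A 76/185 = 41.1%, the two-dose vaccine 2/7 = 28.6% → Vaccine A
40–64: Vaccine A 5/8 = 62.5%, the two-dose vaccine 45/76 = 59.2% → Vaccine A
Overall: Vaccine A 81/193 = 42.0%, the two-dose vaccine 47/83 = 56.6% → the two-dose vaccine
Vaccine A wins each age group but the two-dose vaccine wins overall — the comparison reverses. Vaccine A's recipients skew toward 65-plus, which has a lower base rate.

No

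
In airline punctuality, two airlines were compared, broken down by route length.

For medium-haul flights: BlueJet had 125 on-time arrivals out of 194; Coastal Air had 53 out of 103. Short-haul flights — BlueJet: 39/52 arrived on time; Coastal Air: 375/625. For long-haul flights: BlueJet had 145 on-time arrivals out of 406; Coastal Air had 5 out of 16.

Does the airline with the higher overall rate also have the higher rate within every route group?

No

Medium-haul: BlueJet 125/194 = 64.4%, Coastal Air 53/103 = 51.5% → BlueJet
Short-haul: BlueJet 39/52 = 75.0%, Coastal Air 375/625 = 60.0% → BlueJet
Long-haul: BlueJet 145/406 = 35.7%, Coastal Air 5/16 = 31.2% → BlueJet
Overall: BlueJet 309/652 = 47.4%, Coastal Air 433/744 = 58.2% → Coastal Air
BlueJet wins each route group but Coastal Air wins overall — the comparison reverses. BlueJet's flights skew toward long-haul, which has a lower base rate.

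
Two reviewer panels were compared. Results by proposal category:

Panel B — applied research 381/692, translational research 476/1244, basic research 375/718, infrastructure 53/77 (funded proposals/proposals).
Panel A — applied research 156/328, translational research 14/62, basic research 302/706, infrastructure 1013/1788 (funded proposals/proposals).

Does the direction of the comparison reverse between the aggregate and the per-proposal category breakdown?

Applied research: Panel B 381/692 = 55.1%, Panel A 156/328 = 47.6% → Panel B
Translational research: Panel B 476/1244 = 38.3%, Panel A 14/62 = 22.6% → Panel B
Basic research: Panel B 375/718 = 52.2%, Panel A 302/706 = 42.8% → Panel B
Infrastructure: Panel B 53/77 = 68.8%, Panel A 1013/1788 = 56.7% → Panel B
Overall: Panel B 1285/2731 = 47.1%, Panel A 1485/2884 = 51.5% → Panel A
Panel B wins each proposal group but Panel A wins overall — the comparison reverses. Panel B's proposals skew toward translational research, which has a lower base rate.

Yes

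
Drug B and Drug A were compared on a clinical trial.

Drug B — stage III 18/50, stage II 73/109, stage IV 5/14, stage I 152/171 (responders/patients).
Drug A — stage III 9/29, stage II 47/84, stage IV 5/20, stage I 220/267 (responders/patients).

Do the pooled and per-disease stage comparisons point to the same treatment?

Stage III: Drug B 18/50 = 36.0%, Drug A 9/29 = 31.0% → Drug B
Stage II: Drug B 73/109 = 67.0%, Drug A 47/84 = 56.0% → Drug B
Stage IV: Drug B 5/14 = 35.7%, Drug A 5/20 = 25.0% → Drug B
Stage I: Drug B 152/171 = 88.9%, Drug A 220/267 = 82.4% → Drug B
Overall: Drug B 248/344 = 72.1%, Drug A 281/400 = 70.2% → Drug B
Drug B wins overall and in every disease group — no reversal.

Yes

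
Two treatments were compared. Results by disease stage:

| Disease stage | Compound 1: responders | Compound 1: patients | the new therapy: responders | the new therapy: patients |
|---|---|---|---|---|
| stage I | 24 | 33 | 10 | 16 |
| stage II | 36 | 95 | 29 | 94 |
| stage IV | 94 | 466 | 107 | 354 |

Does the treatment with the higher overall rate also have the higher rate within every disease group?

Stage I: Compound 1 24/33 = 72.7%, the new therapy 10/16 = 62.5% → Compound 1
Stage II: Compound 1 36/95 = 37.9%, the new therapy 29/94 = 30.9% → Compound 1
Stage IV: Compound 1 94/466 = 20.2%, the new therapy 107/354 = 30.2% → the new therapy
Overall: Compound 1 154/594 = 25.9%, the new therapy 146/464 = 31.5% → the new therapy
Neither sweeps: Compound 1 wins 2 of 3 groups, the new therapy wins 1. The new therapy wins overall but not every group — no Simpson reversal.

No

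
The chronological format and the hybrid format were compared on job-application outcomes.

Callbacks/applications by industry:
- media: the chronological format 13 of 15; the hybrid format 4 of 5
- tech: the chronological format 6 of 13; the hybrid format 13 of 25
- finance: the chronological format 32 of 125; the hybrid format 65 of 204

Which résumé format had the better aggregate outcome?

Media: the chronological format 13/15 = 86.7%, the hybrid format 4/5 = 80.0% → the chronological format
Tech: the chronological format 6/13 = 46.2%, the hybrid format 13/25 = 52.0% → the hybrid format
Finance: the chronological format 32/125 = 25.6%, the hybrid format 65/204 = 31.9% → the hybrid format
Overall: the chronological format 51/153 = 33.3%, the hybrid format 82/234 = 35.0% → the hybrid format
(Neither sweeps every industry group, but the hybrid format has the higher pooled rate.)

the hybrid format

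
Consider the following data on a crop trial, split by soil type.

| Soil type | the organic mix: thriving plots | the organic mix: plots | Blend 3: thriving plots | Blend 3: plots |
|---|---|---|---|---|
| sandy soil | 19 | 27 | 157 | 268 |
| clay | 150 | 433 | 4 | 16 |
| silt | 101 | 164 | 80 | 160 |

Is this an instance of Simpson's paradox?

Yes

Sandy soil: the organic mix 19/27 = 70.4%, Blend 3 157/268 = 58.6% → the organic mix
Clay: the organic mix 150/433 = 34.6%, Blend 3 4/16 = 25.0% → the organic mix
Silt: the organic mix 101/164 = 61.6%, Blend 3 80/160 = 50.0% → the organic mix
Overall: the organic mix 270/624 = 43.3%, Blend 3 241/444 = 54.3% → Blend 3
The organic mix wins each soil group but Blend 3 wins overall — the comparison reverses. The organic mix's plots skew toward clay, which has a lower base rate.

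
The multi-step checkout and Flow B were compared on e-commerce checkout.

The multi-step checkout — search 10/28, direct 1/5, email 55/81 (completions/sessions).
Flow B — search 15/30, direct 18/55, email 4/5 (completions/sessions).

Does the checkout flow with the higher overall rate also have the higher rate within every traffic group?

No

Search: the multi-step checkout 10/28 = 35.7%, Flow B 15/30 = 50.0% → Flow B
Direct: the multi-step checkout 1/5 = 20.0%, Flow B 18/55 = 32.7% → Flow B
Email: the multi-step checkout 55/81 = 67.9%, Flow B 4/5 = 80.0% → Flow B
Overall: the multi-step checkout 66/114 = 57.9%, Flow B 37/90 = 41.1% → the multi-step checkout
Flow B wins each traffic group but the multi-step checkout wins overall — the comparison reverses. Flow B's sessions skew toward direct, which has a lower base rate.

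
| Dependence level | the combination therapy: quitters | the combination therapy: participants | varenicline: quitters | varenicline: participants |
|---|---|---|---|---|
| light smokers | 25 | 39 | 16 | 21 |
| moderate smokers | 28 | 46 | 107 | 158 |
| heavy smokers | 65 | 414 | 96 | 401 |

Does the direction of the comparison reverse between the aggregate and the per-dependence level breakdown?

No

Light smokers: the combination therapy 25/39 = 64.1%, varenicline 16/21 = 76.2% → varenicline
Moderate smokers: the combination therapy 28/46 = 60.9%, varenicline 107/158 = 67.7% → varenicline
Heavy smokers: the combination therapy 65/414 = 15.7%, varenicline 96/401 = 23.9% → varenicline
Overall: the combination therapy 118/499 = 23.6%, varenicline 219/580 = 37.8% → varenicline
Varenicline wins overall and in every dependence group — no reversal.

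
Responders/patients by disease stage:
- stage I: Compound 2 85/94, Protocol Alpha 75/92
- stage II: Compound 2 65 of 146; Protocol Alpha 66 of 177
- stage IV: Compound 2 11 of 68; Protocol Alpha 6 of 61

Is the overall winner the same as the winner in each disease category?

Yes

Stage I: Compound 2 85/94 = 90.4%, Protocol Alpha 75/92 = 81.5% → Compound 2
Stage II: Compound 2 65/146 = 44.5%, Protocol Alpha 66/177 = 37.3% → Compound 2
Stage IV: Compound 2 11/68 = 16.2%, Protocol Alpha 6/61 = 9.8% → Compound 2
Overall: Compound 2 161/308 = 52.3%, Protocol Alpha 147/330 = 44.5% → Compound 2
Compound 2 wins overall and in every disease group — no reversal.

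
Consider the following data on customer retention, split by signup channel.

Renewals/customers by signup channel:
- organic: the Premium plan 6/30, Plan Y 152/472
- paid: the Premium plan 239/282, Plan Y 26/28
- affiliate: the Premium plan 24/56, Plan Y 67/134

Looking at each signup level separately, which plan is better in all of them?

Plan Y

Organic: the Premium plan 6/30 = 20.0%, Plan Y 152/472 = 32.2% → Plan Y
Paid: the Premium plan 239/282 = 84.8%, Plan Y 26/28 = 92.9% → Plan Y
Affiliate: the Premium plan 24/56 = 42.9%, Plan Y 67/134 = 50.0% → Plan Y
Plan Y has the higher rate in all 3 groups.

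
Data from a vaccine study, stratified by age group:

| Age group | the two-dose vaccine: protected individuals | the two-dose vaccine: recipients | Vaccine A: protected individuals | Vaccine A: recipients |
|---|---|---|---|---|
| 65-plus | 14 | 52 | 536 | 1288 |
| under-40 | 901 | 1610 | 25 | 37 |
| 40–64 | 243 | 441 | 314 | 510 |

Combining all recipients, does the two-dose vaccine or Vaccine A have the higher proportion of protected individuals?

the two-dose vaccine

65-plus: the two-dose vaccine 14/52 = 26.9%, Vaccine A 536/1288 = 41.6% → Vaccine A
Under-40: the two-dose vaccine 901/1610 = 56.0%, Vaccine A 25/37 = 67.6% → Vaccine A
40–64: the two-dose vaccine 243/441 = 55.1%, Vaccine A 314/510 = 61.6% → Vaccine A
Overall: the two-dose vaccine 1158/2103 = 55.1%, Vaccine A 875/1835 = 47.7% → the two-dose vaccine
(Vaccine A wins every age group but the two-dose vaccine wins overall — Vaccine A's recipients skew toward the low-rate 65-plus group.)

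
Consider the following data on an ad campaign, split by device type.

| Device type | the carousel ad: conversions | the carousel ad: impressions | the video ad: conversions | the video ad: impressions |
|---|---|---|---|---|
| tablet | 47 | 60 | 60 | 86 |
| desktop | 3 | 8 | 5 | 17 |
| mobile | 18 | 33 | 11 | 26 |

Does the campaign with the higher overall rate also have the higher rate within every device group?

Tablet: the carousel ad 47/60 = 78.3%, the video ad 60/86 = 69.8% → the carousel ad
Desktop: the carousel ad 3/8 = 37.5%, the video ad 5/17 = 29.4% → the carousel ad
Mobile: the carousel ad 18/33 = 54.5%, the video ad 11/26 = 42.3% → the carousel ad
Overall: the carousel ad 68/101 = 67.3%, the video ad 76/129 = 58.9% → the carousel ad
The carousel ad wins overall and in every device group — no reversal.

Yes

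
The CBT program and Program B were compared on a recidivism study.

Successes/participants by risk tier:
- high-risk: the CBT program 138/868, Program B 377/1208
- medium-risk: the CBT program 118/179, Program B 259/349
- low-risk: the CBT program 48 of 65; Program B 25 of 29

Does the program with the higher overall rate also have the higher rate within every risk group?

Yes

High-risk: the CBT program 138/868 = 15.9%, Program B 377/1208 = 31.2% → Program B
Medium-risk: the CBT program 118/179 = 65.9%, Program B 259/349 = 74.2% → Program B
Low-risk: the CBT program 48/65 = 73.8%, Program B 25/29 = 86.2% → Program B
Overall: the CBT program 304/1112 = 27.3%, Program B 661/1586 = 41.7% → Program B
Program B wins overall and in every risk group — no reversal.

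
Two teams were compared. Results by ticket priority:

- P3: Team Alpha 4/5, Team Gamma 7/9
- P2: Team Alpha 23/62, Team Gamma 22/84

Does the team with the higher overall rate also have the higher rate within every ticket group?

P3: Team Alpha 4/5 = 80.0%, Team Gamma 7/9 = 77.8% → Team Alpha
P2: Team Alpha 23/62 = 37.1%, Team Gamma 22/84 = 26.2% → Team Alpha
Overall: Team Alpha 27/67 = 40.3%, Team Gamma 29/93 = 31.2% → Team Alpha
Team Alpha wins overall and in every ticket group — no reversal.

Yes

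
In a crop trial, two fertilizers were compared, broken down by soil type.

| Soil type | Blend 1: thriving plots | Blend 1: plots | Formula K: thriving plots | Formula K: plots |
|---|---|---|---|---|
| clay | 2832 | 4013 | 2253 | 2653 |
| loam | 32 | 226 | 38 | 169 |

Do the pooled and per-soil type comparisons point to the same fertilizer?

Yes

Clay: Blend 1 2832/4013 = 70.6%, Formula K 2253/2653 = 84.9% → Formula K
Loam: Blend 1 32/226 = 14.2%, Formula K 38/169 = 22.5% → Formula K
Overall: Blend 1 2864/4239 = 67.6%, Formula K 2291/2822 = 81.2% → Formula K
Formula K wins overall and in every soil group — no reversal.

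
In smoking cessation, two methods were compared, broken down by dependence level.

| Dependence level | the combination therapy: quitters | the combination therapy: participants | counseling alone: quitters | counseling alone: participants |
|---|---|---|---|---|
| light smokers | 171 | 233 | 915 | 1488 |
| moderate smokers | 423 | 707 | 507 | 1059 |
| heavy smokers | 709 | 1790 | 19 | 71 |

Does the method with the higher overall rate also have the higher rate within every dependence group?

Light smokers: the combination therapy 171/233 = 73.4%, counseling alone 915/1488 = 61.5% → the combination therapy
Moderate smokers: the combination therapy 423/707 = 59.8%, counseling alone 507/1059 = 47.9% → the combination therapy
Heavy smokers: the combination therapy 709/1790 = 39.6%, counseling alone 19/71 = 26.8% → the combination therapy
Overall: the combination therapy 1303/2730 = 47.7%, counseling alone 1441/2618 = 55.0% → counseling alone
The combination therapy wins each dependence group but counseling alone wins overall — the comparison reverses. The combination therapy's participants skew toward heavy smokers, which has a lower base rate.

No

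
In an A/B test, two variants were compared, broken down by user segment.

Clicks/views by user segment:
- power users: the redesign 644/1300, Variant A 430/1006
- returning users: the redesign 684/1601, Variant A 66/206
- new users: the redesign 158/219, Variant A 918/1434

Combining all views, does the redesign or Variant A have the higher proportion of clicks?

Power users: the redesign 644/1300 = 49.5%, Variant A 430/1006 = 42.7% → the redesign
Returning users: the redesign 684/1601 = 42.7%, Variant A 66/206 = 32.0% → the redesign
New users: the redesign 158/219 = 72.1%, Variant A 918/1434 = 64.0% → the redesign
Overall: the redesign 1486/3120 = 47.6%, Variant A 1414/2646 = 53.4% → Variant A
(The redesign wins every user group but Variant A wins overall — the redesign's views skew toward the low-rate returning users group.)

Variant A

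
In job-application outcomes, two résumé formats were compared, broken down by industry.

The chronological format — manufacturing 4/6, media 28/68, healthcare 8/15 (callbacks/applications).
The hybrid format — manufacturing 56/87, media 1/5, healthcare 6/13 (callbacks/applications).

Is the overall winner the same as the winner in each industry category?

Manufacturing: the chronological format 4/6 = 66.7%, the hybrid format 56/87 = 64.4% → the chronological format
Media: the chronological format 28/68 = 41.2%, the hybrid format 1/5 = 20.0% → the chronological format
Healthcare: the chronological format 8/15 = 53.3%, the hybrid format 6/13 = 46.2% → the chronological format
Overall: the chronological format 40/89 = 44.9%, the hybrid format 63/105 = 60.0% → the hybrid format
The chronological format wins each industry group but the hybrid format wins overall — the comparison reverses. The chronological format's applications skew toward media, which has a lower base rate.

No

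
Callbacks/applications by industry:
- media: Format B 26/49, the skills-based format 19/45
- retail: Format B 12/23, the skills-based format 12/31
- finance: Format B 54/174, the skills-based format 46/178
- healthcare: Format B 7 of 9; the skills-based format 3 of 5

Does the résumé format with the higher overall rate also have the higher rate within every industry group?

Media: Format B 26/49 = 53.1%, the skills-based format 19/45 = 42.2% → Format B
Retail: Format B 12/23 = 52.2%, the skills-based format 12/31 = 38.7% → Format B
Finance: Format B 54/174 = 31.0%, the skills-based format 46/178 = 25.8% → Format B
Healthcare: Format B 7/9 = 77.8%, the skills-based format 3/5 = 60.0% → Format B
Overall: Format B 99/255 = 38.8%, the skills-based format 80/259 = 30.9% → Format B
Format B wins overall and in every industry group — no reversal.

Yes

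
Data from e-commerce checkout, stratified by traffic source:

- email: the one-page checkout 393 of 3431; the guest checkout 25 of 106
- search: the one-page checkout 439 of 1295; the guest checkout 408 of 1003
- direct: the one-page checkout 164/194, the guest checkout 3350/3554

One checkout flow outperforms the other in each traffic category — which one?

the guest checkout

Email: the one-page checkout 393/3431 = 11.5%, the guest checkout 25/106 = 23.6% → the guest checkout
Search: the one-page checkout 439/1295 = 33.9%, the guest checkout 408/1003 = 40.7% → the guest checkout
Direct: the one-page checkout 164/194 = 84.5%, the guest checkout 3350/3554 = 94.3% → the guest checkout
The guest checkout has the higher rate in all 3 groups.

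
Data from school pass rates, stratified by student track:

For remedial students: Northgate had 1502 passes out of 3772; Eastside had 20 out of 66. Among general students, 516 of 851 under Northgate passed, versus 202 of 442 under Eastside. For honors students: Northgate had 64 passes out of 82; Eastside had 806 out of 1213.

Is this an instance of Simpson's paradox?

Remedial: Northgate 1502/3772 = 39.8%, Eastside 20/66 = 30.3% → Northgate
General: Northgate 516/851 = 60.6%, Eastside 202/442 = 45.7% → Northgate
Honors: Northgate 64/82 = 78.0%, Eastside 806/1213 = 66.4% → Northgate
Overall: Northgate 2082/4705 = 44.3%, Eastside 1028/1721 = 59.7% → Eastside
Northgate wins each student group but Eastside wins overall — the comparison reverses. Northgate's students skew toward remedial, which has a lower base rate.

Yes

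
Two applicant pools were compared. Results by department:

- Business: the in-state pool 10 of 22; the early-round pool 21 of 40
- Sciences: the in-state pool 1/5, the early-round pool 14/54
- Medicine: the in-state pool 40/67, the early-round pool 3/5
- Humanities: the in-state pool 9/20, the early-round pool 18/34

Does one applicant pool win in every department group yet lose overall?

Business: the in-state pool 10/22 = 45.5%, the early-round pool 21/40 = 52.5% → the early-round pool
Sciences: the in-state pool 1/5 = 20.0%, the early-round pool 14/54 = 25.9% → the early-round pool
Medicine: the in-state pool 40/67 = 59.7%, the early-round pool 3/5 = 60.0% → the early-round pool
Humanities: the in-state pool 9/20 = 45.0%, the early-round pool 18/34 = 52.9% → the early-round pool
Overall: the in-state pool 60/114 = 52.6%, the early-round pool 56/133 = 42.1% → the in-state pool
The early-round pool wins each department group but the in-state pool wins overall — the comparison reverses. The early-round pool's applicants skew toward Sciences, which has a lower base rate.

Yes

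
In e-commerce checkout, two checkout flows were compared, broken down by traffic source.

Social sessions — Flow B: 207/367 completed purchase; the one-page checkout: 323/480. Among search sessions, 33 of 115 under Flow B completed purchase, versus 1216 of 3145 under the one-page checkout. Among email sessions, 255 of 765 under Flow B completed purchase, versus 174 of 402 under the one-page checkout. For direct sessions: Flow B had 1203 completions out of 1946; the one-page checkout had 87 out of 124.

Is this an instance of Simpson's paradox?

Yes

Social: Flow B 207/367 = 56.4%, the one-page checkout 323/480 = 67.3% → the one-page checkout
Search: Flow B 33/115 = 28.7%, the one-page checkout 1216/3145 = 38.7% → the one-page checkout
Email: Flow B 255/765 = 33.3%, the one-page checkout 174/402 = 43.3% → the one-page checkout
Direct: Flow B 1203/1946 = 61.8%, the one-page checkout 87/124 = 70.2% → the one-page checkout
Overall: Flow B 1698/3193 = 53.2%, the one-page checkout 1800/4151 = 43.4% → Flow B
The one-page checkout wins each traffic group but Flow B wins overall — the comparison reverses. The one-page checkout's sessions skew toward search, which has a lower base rate.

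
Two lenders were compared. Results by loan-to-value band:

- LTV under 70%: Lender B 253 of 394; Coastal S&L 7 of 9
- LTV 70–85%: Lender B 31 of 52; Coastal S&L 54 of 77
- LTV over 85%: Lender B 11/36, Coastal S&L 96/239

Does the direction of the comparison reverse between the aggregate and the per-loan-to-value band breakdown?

Yes

LTV under 70%: Lender B 253/394 = 64.2%, Coastal S&L 7/9 = 77.8% → Coastal S&L
LTV 70–85%: Lender B 31/52 = 59.6%, Coastal S&L 54/77 = 70.1% → Coastal S&L
LTV over 85%: Lender B 11/36 = 30.6%, Coastal S&L 96/239 = 40.2% → Coastal S&L
Overall: Lender B 295/482 = 61.2%, Coastal S&L 157/325 = 48.3% → Lender B
Coastal S&L wins each loan-to-value group but Lender B wins overall — the comparison reverses. Coastal S&L's loans skew toward LTV over 85%, which has a lower base rate.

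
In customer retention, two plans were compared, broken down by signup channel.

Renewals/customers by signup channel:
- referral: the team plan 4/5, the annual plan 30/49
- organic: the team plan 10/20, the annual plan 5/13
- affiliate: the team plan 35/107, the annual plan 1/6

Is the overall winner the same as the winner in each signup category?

Referral: the team plan 4/5 = 80.0%, the annual plan 30/49 = 61.2% → the team plan
Organic: the team plan 10/20 = 50.0%, the annual plan 5/13 = 38.5% → the team plan
Affiliate: the team plan 35/107 = 32.7%, the annual plan 1/6 = 16.7% → the team plan
Overall: the team plan 49/132 = 37.1%, the annual plan 36/68 = 52.9% → the annual plan
The team plan wins each signup group but the annual plan wins overall — the comparison reverses. The team plan's customers skew toward affiliate, which has a lower base rate.

No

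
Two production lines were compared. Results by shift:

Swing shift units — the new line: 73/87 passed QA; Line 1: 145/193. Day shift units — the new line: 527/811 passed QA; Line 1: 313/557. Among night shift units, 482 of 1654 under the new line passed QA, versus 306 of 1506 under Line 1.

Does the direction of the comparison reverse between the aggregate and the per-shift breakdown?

Swing shift: the new line 73/87 = 83.9%, Line 1 145/193 = 75.1% → the new line
Day shift: the new line 527/811 = 65.0%, Line 1 313/557 = 56.2% → the new line
Night shift: the new line 482/1654 = 29.1%, Line 1 306/1506 = 20.3% → the new line
Overall: the new line 1082/2552 = 42.4%, Line 1 764/2256 = 33.9% → the new line
The new line wins overall and in every shift group — no reversal.

No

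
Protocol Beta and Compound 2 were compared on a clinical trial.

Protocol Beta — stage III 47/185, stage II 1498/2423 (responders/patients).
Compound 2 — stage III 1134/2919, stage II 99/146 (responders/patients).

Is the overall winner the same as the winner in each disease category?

Stage III: Protocol Beta 47/185 = 25.4%, Compound 2 1134/2919 = 38.8% → Compound 2
Stage II: Protocol Beta 1498/2423 = 61.8%, Compound 2 99/146 = 67.8% → Compound 2
Overall: Protocol Beta 1545/2608 = 59.2%, Compound 2 1233/3065 = 40.2% → Protocol Beta
Compound 2 wins each disease group but Protocol Beta wins overall — the comparison reverses. Compound 2's patients skew toward stage III, which has a lower base rate.

No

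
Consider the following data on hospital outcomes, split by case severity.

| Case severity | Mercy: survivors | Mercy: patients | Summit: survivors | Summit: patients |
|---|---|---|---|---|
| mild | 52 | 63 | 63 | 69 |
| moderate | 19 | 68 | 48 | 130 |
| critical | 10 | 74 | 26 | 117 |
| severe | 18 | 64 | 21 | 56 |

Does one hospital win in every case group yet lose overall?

Mild: Mercy 52/63 = 82.5%, Summit 63/69 = 91.3% → Summit
Moderate: Mercy 19/68 = 27.9%, Summit 48/130 = 36.9% → Summit
Critical: Mercy 10/74 = 13.5%, Summit 26/117 = 22.2% → Summit
Severe: Mercy 18/64 = 28.1%, Summit 21/56 = 37.5% → Summit
Overall: Mercy 99/269 = 36.8%, Summit 158/372 = 42.5% → Summit
Summit wins overall and in every case group — no reversal.

No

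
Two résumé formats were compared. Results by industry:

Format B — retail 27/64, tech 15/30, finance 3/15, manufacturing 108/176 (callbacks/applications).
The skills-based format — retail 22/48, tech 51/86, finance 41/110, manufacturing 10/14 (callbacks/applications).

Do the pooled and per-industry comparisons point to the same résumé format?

Retail: Format B 27/64 = 42.2%, the skills-based format 22/48 = 45.8% → the skills-based format
Tech: Format B 15/30 = 50.0%, the skills-based format 51/86 = 59.3% → the skills-based format
Finance: Format B 3/15 = 20.0%, the skills-based format 41/110 = 37.3% → the skills-based format
Manufacturing: Format B 108/176 = 61.4%, the skills-based format 10/14 = 71.4% → the skills-based format
Overall: Format B 153/285 = 53.7%, the skills-based format 124/258 = 48.1% → Format B
The skills-based format wins each industry group but Format B wins overall — the comparison reverses. The skills-based format's applications skew toward finance, which has a lower base rate.

No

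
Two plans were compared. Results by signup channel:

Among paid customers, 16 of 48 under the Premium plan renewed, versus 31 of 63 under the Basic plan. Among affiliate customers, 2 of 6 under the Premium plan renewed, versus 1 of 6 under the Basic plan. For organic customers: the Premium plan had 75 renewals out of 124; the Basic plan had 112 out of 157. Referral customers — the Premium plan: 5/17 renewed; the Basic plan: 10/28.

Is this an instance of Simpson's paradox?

Paid: the Premium plan 16/48 = 33.3%, the Basic plan 31/63 = 49.2% → the Basic plan
Affiliate: the Premium plan 2/6 = 33.3%, the Basic plan 1/6 = 16.7% → the Premium plan
Organic: the Premium plan 75/124 = 60.5%, the Basic plan 112/157 = 71.3% → the Basic plan
Referral: the Premium plan 5/17 = 29.4%, the Basic plan 10/28 = 35.7% → the Basic plan
Overall: the Premium plan 98/195 = 50.3%, the Basic plan 154/254 = 60.6% → the Basic plan
Neither sweeps: the Premium plan wins 1 of 4 groups, the Basic plan wins 3. The Basic plan wins overall but not every group — no Simpson reversal.

No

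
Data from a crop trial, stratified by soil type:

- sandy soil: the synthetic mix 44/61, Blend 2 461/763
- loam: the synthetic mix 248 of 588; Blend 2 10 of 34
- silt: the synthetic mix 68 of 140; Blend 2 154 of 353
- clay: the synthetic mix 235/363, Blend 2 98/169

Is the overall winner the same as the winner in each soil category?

No

Sandy soil: the synthetic mix 44/61 = 72.1%, Blend 2 461/763 = 60.4% → the synthetic mix
Loam: the synthetic mix 248/588 = 42.2%, Blend 2 10/34 = 29.4% → the synthetic mix
Silt: the synthetic mix 68/140 = 48.6%, Blend 2 154/353 = 43.6% → the synthetic mix
Clay: the synthetic mix 235/363 = 64.7%, Blend 2 98/169 = 58.0% → the synthetic mix
Overall: the synthetic mix 595/1152 = 51.6%, Blend 2 723/1319 = 54.8% → Blend 2
The synthetic mix wins each soil group but Blend 2 wins overall — the comparison reverses. The synthetic mix's plots skew toward loam, which has a lower base rate.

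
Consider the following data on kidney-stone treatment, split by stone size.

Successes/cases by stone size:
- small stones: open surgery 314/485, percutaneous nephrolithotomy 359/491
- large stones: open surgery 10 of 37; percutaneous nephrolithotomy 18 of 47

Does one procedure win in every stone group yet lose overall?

Small stones: open surgery 314/485 = 64.7%, percutaneous nephrolithotomy 359/491 = 73.1% → percutaneous nephrolithotomy
Large stones: open surgery 10/37 = 27.0%, percutaneous nephrolithotomy 18/47 = 38.3% → percutaneous nephrolithotomy
Overall: open surgery 324/522 = 62.1%, percutaneous nephrolithotomy 377/538 = 70.1% → percutaneous nephrolithotomy
Percutaneous nephrolithotomy wins overall and in every stone group — no reversal.

No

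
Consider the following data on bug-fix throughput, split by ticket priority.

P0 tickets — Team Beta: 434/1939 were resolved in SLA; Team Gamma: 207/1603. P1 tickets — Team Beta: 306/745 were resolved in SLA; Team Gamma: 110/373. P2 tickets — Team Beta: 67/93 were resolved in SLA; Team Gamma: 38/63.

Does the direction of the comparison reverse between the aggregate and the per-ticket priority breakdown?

No

P0: Team Beta 434/1939 = 22.4%, Team Gamma 207/1603 = 12.9% → Team Beta
P1: Team Beta 306/745 = 41.1%, Team Gamma 110/373 = 29.5% → Team Beta
P2: Team Beta 67/93 = 72.0%, Team Gamma 38/63 = 60.3% → Team Beta
Overall: Team Beta 807/2777 = 29.1%, Team Gamma 355/2039 = 17.4% → Team Beta
Team Beta wins overall and in every ticket group — no reversal.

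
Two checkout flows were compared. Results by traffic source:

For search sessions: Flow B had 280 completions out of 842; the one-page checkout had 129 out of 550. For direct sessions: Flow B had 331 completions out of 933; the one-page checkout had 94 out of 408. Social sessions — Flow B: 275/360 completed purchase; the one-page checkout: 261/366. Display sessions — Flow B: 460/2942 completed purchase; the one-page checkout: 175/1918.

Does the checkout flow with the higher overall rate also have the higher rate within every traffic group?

Search: Flow B 280/842 = 33.3%, the one-page checkout 129/550 = 23.5% → Flow B
Direct: Flow B 331/933 = 35.5%, the one-page checkout 94/408 = 23.0% → Flow B
Social: Flow B 275/360 = 76.4%, the one-page checkout 261/366 = 71.3% → Flow B
Display: Flow B 460/2942 = 15.6%, the one-page checkout 175/1918 = 9.1% → Flow B
Overall: Flow B 1346/5077 = 26.5%, the one-page checkout 659/3242 = 20.3% → Flow B
Flow B wins overall and in every traffic group — no reversal.

Yes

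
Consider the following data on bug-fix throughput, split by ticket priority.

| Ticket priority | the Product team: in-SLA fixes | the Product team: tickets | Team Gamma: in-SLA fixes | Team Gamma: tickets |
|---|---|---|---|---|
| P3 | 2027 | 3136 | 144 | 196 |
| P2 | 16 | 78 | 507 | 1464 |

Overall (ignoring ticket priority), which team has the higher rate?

the Product team

P3: the Product team 2027/3136 = 64.6%, Team Gamma 144/196 = 73.5% → Team Gamma
P2: the Product team 16/78 = 20.5%, Team Gamma 507/1464 = 34.6% → Team Gamma
Overall: the Product team 2043/3214 = 63.6%, Team Gamma 651/1660 = 39.2% → the Product team
(Team Gamma wins every ticket group but the Product team wins overall — Team Gamma's tickets skew toward the low-rate P2 group.)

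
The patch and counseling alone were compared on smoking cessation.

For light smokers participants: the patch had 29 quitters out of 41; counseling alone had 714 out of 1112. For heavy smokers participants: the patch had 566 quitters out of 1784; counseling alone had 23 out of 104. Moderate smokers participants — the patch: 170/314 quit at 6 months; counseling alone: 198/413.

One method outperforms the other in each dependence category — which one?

Light smokers: the patch 29/41 = 70.7%, counseling alone 714/1112 = 64.2% → the patch
Heavy smokers: the patch 566/1784 = 31.7%, counseling alone 23/104 = 22.1% → the patch
Moderate smokers: the patch 170/314 = 54.1%, counseling alone 198/413 = 47.9% → the patch
The patch has the higher rate in all 3 groups.

the patch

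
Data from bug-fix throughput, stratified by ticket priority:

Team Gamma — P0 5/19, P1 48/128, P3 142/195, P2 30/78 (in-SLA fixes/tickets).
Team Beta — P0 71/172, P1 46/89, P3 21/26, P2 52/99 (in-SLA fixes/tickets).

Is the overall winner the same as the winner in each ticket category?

P0: Team Gamma 5/19 = 26.3%, Team Beta 71/172 = 41.3% → Team Beta
P1: Team Gamma 48/128 = 37.5%, Team Beta 46/89 = 51.7% → Team Beta
P3: Team Gamma 142/195 = 72.8%, Team Beta 21/26 = 80.8% → Team Beta
P2: Team Gamma 30/78 = 38.5%, Team Beta 52/99 = 52.5% → Team Beta
Overall: Team Gamma 225/420 = 53.6%, Team Beta 190/386 = 49.2% → Team Gamma
Team Beta wins each ticket group but Team Gamma wins overall — the comparison reverses. Team Beta's tickets skew toward P0, which has a lower base rate.

No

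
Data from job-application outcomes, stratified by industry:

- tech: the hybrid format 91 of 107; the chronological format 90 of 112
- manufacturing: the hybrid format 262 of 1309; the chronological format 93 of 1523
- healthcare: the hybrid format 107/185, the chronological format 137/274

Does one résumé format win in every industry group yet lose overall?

Tech: the hybrid format 91/107 = 85.0%, the chronological format 90/112 = 80.4% → the hybrid format
Manufacturing: the hybrid format 262/1309 = 20.0%, the chronological format 93/1523 = 6.1% → the hybrid format
Healthcare: the hybrid format 107/185 = 57.8%, the chronological format 137/274 = 50.0% → the hybrid format
Overall: the hybrid format 460/1601 = 28.7%, the chronological format 320/1909 = 16.8% → the hybrid format
The hybrid format wins overall and in every industry group — no reversal.

No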